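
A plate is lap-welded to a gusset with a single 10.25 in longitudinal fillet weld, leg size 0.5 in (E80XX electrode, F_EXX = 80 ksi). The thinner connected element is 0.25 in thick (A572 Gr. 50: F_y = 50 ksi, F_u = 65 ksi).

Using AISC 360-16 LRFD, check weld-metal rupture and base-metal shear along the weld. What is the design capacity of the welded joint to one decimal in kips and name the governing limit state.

75.0 kips (base-metal shear governs)

Weld metal: throat = 0.707×0.5 = 0.3535 in, L = 10.25 in. φR_n = 0.75 × 0.6 × 80 × 0.3535 × 10.25 = 130.4 kips.
Base metal shear (0.25 in plate): yield φR_n = 1.0×0.6×50×0.25×10.25 = 76.9 kips; rupture φR_n = 0.75×0.6×65×0.25×10.25 = 75.0 kips; take 75.0 kips (rupture).
Governing: min(130.4, 75.0) = 75.0 kips → base-metal shear.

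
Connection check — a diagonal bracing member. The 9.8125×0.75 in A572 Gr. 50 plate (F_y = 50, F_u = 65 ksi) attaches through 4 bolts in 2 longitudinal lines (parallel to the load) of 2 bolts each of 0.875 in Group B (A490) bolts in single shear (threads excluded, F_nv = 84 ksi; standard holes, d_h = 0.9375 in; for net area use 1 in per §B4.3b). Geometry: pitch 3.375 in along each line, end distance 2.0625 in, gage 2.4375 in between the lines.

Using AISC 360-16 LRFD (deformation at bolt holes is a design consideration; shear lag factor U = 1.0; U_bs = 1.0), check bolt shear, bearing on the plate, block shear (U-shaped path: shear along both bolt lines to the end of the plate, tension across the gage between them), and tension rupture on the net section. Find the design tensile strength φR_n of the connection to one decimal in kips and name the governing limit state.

151.5 kips (bolt shear governs)

Bolt shear: A_b = π(0.875)²/4 = 0.60132 in². φR_n = 0.75 × 84 × 0.60132 × 4 × 1 = 151.5 kips.
Bearing (0.75 in plate, F_u = 65 ksi): end bolts L_c = 2.0625 − 0.9375/2 = 1.59375, R_n = min(1.2×1.59375×0.75×65, 2.4×0.875×0.75×65) = 93.234 kips/bolt; interior L_c = 3.375 − 0.9375 = 2.4375, R_n = 102.38 kips/bolt. φR_n = 0.75 × (2×93.234 + 2×102.38) = 293.4 kips.
Block shear: shear path 2×[2.0625+1×3.375] = 2×5.4375 in, A_gv = 8.1563, A_nv = 2×(5.4375 − 1.5×1)×0.75 = 5.9063 in²; tension across gage: (2.4375 − 1×1)×0.75 = 1.0781 in². R_n = min(0.6×65×5.9063, 0.6×50×8.1563) + 1.0×65×1.0781 = min(230.35, 244.69) + 70.077 = 300.43 kips. φR_n = 0.75 × 300.43 = 225.3 kips.
Tension rupture (net): A_n = (9.8125 − 2×1)×0.75 = 5.8594 in² (U = 1.0, A_e = A_n). φR_n = 0.75 × 65 × 5.8594 = 285.6 kips.
Governing: min(151.5, 293.4, 225.3, 285.6) = 151.5 kips → bolt shear.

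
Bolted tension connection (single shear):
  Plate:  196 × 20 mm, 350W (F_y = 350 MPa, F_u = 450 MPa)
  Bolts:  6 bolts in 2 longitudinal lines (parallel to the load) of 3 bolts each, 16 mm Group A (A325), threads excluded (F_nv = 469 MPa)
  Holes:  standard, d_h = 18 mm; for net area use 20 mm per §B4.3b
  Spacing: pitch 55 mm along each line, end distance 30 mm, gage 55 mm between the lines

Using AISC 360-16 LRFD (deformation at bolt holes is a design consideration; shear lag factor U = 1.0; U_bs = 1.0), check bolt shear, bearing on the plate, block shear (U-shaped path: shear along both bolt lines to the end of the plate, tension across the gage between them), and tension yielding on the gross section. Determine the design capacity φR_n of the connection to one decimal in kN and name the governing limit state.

424.3 kN (bolt shear governs)

Bolt shear: A_b = π(16)²/4 = 201.06 mm². φR_n = 0.75 × 469 × 201.06 × 6 × 1 = 424.3 kN.
Bearing (20 mm plate, F_u = 450 MPa): end bolts L_c = 30 − 18/2 = 21, R_n = min(1.2×21×20×450, 2.4×16×20×450) = 226.8 kN/bolt; interior L_c = 55 − 18 = 37, R_n = 345.6 kN/bolt. φR_n = 0.75 × (2×226.8 + 4×345.6) = 1377.0 kN.
Block shear: shear path 2×[30+2×55] = 2×140 mm, A_gv = 5600, A_nv = 2×(140 − 2.5×20)×20 = 3600 mm²; tension across gage: (55 − 1×20)×20 = 700 mm². R_n = min(0.6×450×3600, 0.6×350×5600) + 1.0×450×700 = min(972, 1176) + 315 = 1287 kN. φR_n = 0.75 × 1287 = 965.3 kN.
Tension yield (gross): A_g = 196×20 = 3920 mm². φR_n = 0.90 × 350 × 3920 = 1234.8 kN.
Governing: min(424.3, 1377.0, 965.3, 1234.8) = 424.3 kN → bolt shear.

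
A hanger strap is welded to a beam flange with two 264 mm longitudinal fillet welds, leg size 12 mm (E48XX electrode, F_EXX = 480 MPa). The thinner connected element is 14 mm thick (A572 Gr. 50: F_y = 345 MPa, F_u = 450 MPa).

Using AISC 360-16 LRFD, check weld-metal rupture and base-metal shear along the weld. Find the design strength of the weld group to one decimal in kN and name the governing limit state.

967.6 kN (weld metal governs)

Weld metal: throat = 0.707×12 = 8.484 mm, L = 2×264 = 528 mm. φR_n = 0.75 × 0.6 × 480 × 8.484 × 528 = 967.6 kN.
Base metal shear (14 mm plate): yield φR_n = 1.0×0.6×345×14×528 = 1530.1 kN; rupture φR_n = 0.75×0.6×450×14×528 = 1496.9 kN; take 1496.9 kN (rupture).
Governing: min(967.6, 1496.9) = 967.6 kN → weld metal.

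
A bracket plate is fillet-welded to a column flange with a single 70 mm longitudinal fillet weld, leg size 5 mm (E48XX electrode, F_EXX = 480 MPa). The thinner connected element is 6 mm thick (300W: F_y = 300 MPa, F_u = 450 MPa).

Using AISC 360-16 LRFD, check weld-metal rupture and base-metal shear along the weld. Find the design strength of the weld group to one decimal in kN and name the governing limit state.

Weld metal: throat = 0.707×5 = 3.535 mm, L = 70 mm. φR_n = 0.75 × 0.6 × 480 × 3.535 × 70 = 53.4 kN.
Base metal shear (6 mm plate): yield φR_n = 1.0×0.6×300×6×70 = 75.6 kN; rupture φR_n = 0.75×0.6×450×6×70 = 85.1 kN; take 75.6 kN (yield).
Governing: min(53.4, 75.6) = 53.4 kN → weld metal.

53.4 kN (weld metal governs)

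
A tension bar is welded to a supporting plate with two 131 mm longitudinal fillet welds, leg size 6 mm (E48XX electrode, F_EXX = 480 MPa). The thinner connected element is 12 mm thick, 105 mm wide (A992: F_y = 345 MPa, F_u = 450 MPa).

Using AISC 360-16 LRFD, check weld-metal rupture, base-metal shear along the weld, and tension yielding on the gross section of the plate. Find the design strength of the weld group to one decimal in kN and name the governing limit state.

240.1 kN (weld metal governs)

Weld metal: throat = 0.707×6 = 4.242 mm, L = 2×131 = 262 mm. φR_n = 0.75 × 0.6 × 480 × 4.242 × 262 = 240.1 kN.
Base metal shear (12 mm plate): yield φR_n = 1.0×0.6×345×12×262 = 650.8 kN; rupture φR_n = 0.75×0.6×450×12×262 = 636.7 kN; take 636.7 kN (rupture).
Tension yield (gross): A_g = 105×12 = 1260 mm². φR_n = 0.90 × 345 × 1260 = 391.2 kN.
Governing: min(240.1, 636.7, 391.2) = 240.1 kN → weld metal.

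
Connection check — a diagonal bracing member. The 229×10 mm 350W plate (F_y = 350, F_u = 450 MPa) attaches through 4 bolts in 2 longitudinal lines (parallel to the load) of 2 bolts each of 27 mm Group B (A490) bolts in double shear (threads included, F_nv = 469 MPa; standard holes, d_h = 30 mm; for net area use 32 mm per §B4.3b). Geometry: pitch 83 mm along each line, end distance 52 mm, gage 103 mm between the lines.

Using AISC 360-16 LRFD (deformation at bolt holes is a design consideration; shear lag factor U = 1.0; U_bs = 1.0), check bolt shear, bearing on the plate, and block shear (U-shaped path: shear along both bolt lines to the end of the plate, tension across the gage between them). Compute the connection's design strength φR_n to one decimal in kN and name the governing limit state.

592.0 kN (block shear governs)

Bolt shear: A_b = π(27)²/4 = 572.56 mm². φR_n = 0.75 × 469 × 572.56 × 4 × 2 = 1611.2 kN.
Bearing (10 mm plate, F_u = 450 MPa): end bolts L_c = 52 − 30/2 = 37, R_n = min(1.2×37×10×450, 2.4×27×10×450) = 199.8 kN/bolt; interior L_c = 83 − 30 = 53, R_n = 286.2 kN/bolt. φR_n = 0.75 × (2×199.8 + 2×286.2) = 729.0 kN.
Block shear: shear path 2×[52+1×83] = 2×135 mm, A_gv = 2700, A_nv = 2×(135 − 1.5×32)×10 = 1740 mm²; tension across gage: (103 − 1×32)×10 = 710 mm². R_n = min(0.6×450×1740, 0.6×350×2700) + 1.0×450×710 = min(469.8, 567) + 319.5 = 789.3 kN. φR_n = 0.75 × 789.3 = 592.0 kN.
Governing: min(1611.2, 729.0, 592.0) = 592.0 kN → block shear.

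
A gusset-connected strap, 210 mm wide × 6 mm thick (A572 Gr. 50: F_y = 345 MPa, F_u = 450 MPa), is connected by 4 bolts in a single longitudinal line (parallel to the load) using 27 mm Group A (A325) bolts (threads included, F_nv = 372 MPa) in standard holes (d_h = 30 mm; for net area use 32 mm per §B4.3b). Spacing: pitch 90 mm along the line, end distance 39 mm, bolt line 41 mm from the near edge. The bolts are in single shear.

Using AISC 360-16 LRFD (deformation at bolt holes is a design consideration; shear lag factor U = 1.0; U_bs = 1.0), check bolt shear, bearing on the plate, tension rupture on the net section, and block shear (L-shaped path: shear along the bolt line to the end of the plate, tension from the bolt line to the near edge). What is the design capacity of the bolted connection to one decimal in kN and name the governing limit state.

290.0 kN (block shear governs)

Bolt shear: A_b = π(27)²/4 = 572.56 mm². φR_n = 0.75 × 372 × 572.56 × 4 × 1 = 639.0 kN.
Bearing (6 mm plate, F_u = 450 MPa): end bolts L_c = 39 − 30/2 = 24, R_n = min(1.2×24×6×450, 2.4×27×6×450) = 77.76 kN/bolt; interior L_c = 90 − 30 = 60, R_n = 174.96 kN/bolt. φR_n = 0.75 × (1×77.76 + 3×174.96) = 452.0 kN.
Tension rupture (net): A_n = (210 − 1×32)×6 = 1068 mm² (U = 1.0, A_e = A_n). φR_n = 0.75 × 450 × 1068 = 360.5 kN.
Block shear: shear path 1×[39+3×90] = 1×309 mm, A_gv = 1854, A_nv = 1×(309 − 3.5×32)×6 = 1182 mm²; tension to near edge: (41 − 0.5×32)×6 = 150 mm². R_n = min(0.6×450×1182, 0.6×345×1854) + 1.0×450×150 = min(319.14, 383.78) + 67.5 = 386.64 kN. φR_n = 0.75 × 386.64 = 290.0 kN.
Governing: min(639.0, 452.0, 360.5, 290.0) = 290.0 kN → block shear.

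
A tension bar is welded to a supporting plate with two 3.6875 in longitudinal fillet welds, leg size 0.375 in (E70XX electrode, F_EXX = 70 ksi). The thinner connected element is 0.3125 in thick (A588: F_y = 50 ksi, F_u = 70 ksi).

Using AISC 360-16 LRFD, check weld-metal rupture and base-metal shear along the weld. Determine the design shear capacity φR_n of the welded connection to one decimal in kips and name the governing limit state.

61.6 kips (weld metal governs)

Weld metal: throat = 0.707×0.375 = 0.26513 in, L = 2×3.6875 = 7.375 in. φR_n = 0.75 × 0.6 × 70 × 0.26513 × 7.375 = 61.6 kips.
Base metal shear (0.3125 in plate): yield φR_n = 1.0×0.6×50×0.3125×7.375 = 69.1 kips; rupture φR_n = 0.75×0.6×70×0.3125×7.375 = 72.6 kips; take 69.1 kips (yield).
Governing: min(61.6, 69.1) = 61.6 kips → weld metal.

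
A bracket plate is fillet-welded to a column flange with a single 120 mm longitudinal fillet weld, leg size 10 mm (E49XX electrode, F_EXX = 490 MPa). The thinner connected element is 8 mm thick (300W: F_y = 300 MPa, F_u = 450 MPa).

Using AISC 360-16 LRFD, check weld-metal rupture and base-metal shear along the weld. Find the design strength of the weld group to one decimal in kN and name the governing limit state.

Weld metal: throat = 0.707×10 = 7.07 mm, L = 120 mm. φR_n = 0.75 × 0.6 × 490 × 7.07 × 120 = 187.1 kN.
Base metal shear (8 mm plate): yield φR_n = 1.0×0.6×300×8×120 = 172.8 kN; rupture φR_n = 0.75×0.6×450×8×120 = 194.4 kN; take 172.8 kN (yield).
Governing: min(187.1, 172.8) = 172.8 kN → base-metal shear.

172.8 kN (base-metal shear governs)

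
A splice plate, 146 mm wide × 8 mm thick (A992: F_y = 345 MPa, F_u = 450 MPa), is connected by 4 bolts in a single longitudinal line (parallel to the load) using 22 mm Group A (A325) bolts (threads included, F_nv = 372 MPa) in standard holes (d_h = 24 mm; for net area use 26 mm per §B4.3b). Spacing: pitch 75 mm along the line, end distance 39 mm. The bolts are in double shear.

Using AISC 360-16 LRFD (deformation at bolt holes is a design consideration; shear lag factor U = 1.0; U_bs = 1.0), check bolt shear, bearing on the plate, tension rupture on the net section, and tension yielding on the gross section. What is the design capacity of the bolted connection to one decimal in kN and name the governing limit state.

324.0 kN (net-section rupture governs)

Bolt shear: A_b = π(22)²/4 = 380.13 mm². φR_n = 0.75 × 372 × 380.13 × 4 × 2 = 848.5 kN.
Bearing (8 mm plate, F_u = 450 MPa): end bolts L_c = 39 − 24/2 = 27, R_n = min(1.2×27×8×450, 2.4×22×8×450) = 116.64 kN/bolt; interior L_c = 75 − 24 = 51, R_n = 190.08 kN/bolt. φR_n = 0.75 × (1×116.64 + 3×190.08) = 515.2 kN.
Tension rupture (net): A_n = (146 − 1×26)×8 = 960 mm² (U = 1.0, A_e = A_n). φR_n = 0.75 × 450 × 960 = 324.0 kN.
Tension yield (gross): A_g = 146×8 = 1168 mm². φR_n = 0.90 × 345 × 1168 = 362.7 kN.
Governing: min(848.5, 515.2, 324.0, 362.7) = 324.0 kN → net-section rupture.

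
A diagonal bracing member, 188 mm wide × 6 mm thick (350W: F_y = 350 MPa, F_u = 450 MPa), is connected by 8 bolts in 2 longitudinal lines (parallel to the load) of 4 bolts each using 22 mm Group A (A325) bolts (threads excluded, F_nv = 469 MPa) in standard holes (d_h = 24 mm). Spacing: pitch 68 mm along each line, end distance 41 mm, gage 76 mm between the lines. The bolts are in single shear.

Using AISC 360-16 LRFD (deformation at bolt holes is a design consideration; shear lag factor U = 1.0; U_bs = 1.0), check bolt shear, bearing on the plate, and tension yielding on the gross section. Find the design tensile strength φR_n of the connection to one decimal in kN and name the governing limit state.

355.3 kN (gross-section yield governs)

Bolt shear: A_b = π(22)²/4 = 380.13 mm². φR_n = 0.75 × 469 × 380.13 × 8 × 1 = 1069.7 kN.
Bearing (6 mm plate, F_u = 450 MPa): end bolts L_c = 41 − 24/2 = 29, R_n = min(1.2×29×6×450, 2.4×22×6×450) = 93.96 kN/bolt; interior L_c = 68 − 24 = 44, R_n = 142.56 kN/bolt. φR_n = 0.75 × (2×93.96 + 6×142.56) = 782.5 kN.
Tension yield (gross): A_g = 188×6 = 1128 mm². φR_n = 0.90 × 350 × 1128 = 355.3 kN.
Governing: min(1069.7, 782.5, 355.3) = 355.3 kN → gross-section yield.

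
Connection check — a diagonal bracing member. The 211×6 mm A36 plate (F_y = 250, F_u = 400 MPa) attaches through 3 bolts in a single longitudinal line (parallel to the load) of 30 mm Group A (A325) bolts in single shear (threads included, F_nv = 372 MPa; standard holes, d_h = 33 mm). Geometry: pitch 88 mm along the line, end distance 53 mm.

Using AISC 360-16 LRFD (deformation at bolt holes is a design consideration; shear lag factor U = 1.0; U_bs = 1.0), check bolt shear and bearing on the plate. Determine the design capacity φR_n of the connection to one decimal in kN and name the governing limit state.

316.4 kN (bearing governs)

Bolt shear: A_b = π(30)²/4 = 706.86 mm². φR_n = 0.75 × 372 × 706.86 × 3 × 1 = 591.6 kN.
Bearing (6 mm plate, F_u = 400 MPa): end bolts L_c = 53 − 33/2 = 36.5, R_n = min(1.2×36.5×6×400, 2.4×30×6×400) = 105.12 kN/bolt; interior L_c = 88 − 33 = 55, R_n = 158.4 kN/bolt. φR_n = 0.75 × (1×105.12 + 2×158.4) = 316.4 kN.
Governing: min(591.6, 316.4) = 316.4 kN → bearing.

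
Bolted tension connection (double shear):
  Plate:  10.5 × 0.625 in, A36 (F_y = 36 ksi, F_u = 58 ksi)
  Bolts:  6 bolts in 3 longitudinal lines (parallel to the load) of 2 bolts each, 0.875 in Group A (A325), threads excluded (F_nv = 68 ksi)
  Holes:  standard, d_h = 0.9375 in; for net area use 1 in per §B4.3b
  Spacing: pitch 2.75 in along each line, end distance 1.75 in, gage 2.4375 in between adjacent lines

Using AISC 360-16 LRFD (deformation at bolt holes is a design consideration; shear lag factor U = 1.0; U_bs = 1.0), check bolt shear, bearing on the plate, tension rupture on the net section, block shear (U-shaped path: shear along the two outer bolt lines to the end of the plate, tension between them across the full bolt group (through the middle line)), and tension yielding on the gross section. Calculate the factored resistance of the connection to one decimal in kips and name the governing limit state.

169.3 kips (block shear governs)

Bolt shear: A_b = π(0.875)²/4 = 0.60132 in². φR_n = 0.75 × 68 × 0.60132 × 6 × 2 = 368.0 kips.
Bearing (0.625 in plate, F_u = 58 ksi): end bolts L_c = 1.75 − 0.9375/2 = 1.28125, R_n = min(1.2×1.28125×0.625×58, 2.4×0.875×0.625×58) = 55.734 kips/bolt; interior L_c = 2.75 − 0.9375 = 1.8125, R_n = 76.125 kips/bolt. φR_n = 0.75 × (3×55.734 + 3×76.125) = 296.7 kips.
Tension rupture (net): A_n = (10.5 − 3×1)×0.625 = 4.6875 in² (U = 1.0, A_e = A_n). φR_n = 0.75 × 58 × 4.6875 = 203.9 kips.
Block shear: shear path 2×[1.75+1×2.75] = 2×4.5 in, A_gv = 5.625, A_nv = 2×(4.5 − 1.5×1)×0.625 = 3.75 in²; tension across gage: (4.875 − 2×1)×0.625 = 1.7969 in². R_n = min(0.6×58×3.75, 0.6×36×5.625) + 1.0×58×1.7969 = min(130.5, 121.5) + 104.22 = 225.72 kips. φR_n = 0.75 × 225.72 = 169.3 kips.
Tension yield (gross): A_g = 10.5×0.625 = 6.5625 in². φR_n = 0.90 × 36 × 6.5625 = 212.6 kips.
Governing: min(368.0, 296.7, 203.9, 169.3, 212.6) = 169.3 kips → block shear.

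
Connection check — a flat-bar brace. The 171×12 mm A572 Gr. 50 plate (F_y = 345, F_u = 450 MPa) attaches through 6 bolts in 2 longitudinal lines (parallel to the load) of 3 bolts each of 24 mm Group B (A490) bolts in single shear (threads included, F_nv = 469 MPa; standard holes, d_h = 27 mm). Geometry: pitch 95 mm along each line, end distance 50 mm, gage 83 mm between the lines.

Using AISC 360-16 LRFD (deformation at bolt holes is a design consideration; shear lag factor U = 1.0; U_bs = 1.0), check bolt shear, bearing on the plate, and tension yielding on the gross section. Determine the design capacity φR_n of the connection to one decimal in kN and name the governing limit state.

637.1 kN (gross-section yield governs)

Bolt shear: A_b = π(24)²/4 = 452.39 mm². φR_n = 0.75 × 469 × 452.39 × 6 × 1 = 954.8 kN.
Bearing (12 mm plate, F_u = 450 MPa): end bolts L_c = 50 − 27/2 = 36.5, R_n = min(1.2×36.5×12×450, 2.4×24×12×450) = 236.52 kN/bolt; interior L_c = 95 − 27 = 68, R_n = 311.04 kN/bolt. φR_n = 0.75 × (2×236.52 + 4×311.04) = 1287.9 kN.
Tension yield (gross): A_g = 171×12 = 2052 mm². φR_n = 0.90 × 345 × 2052 = 637.1 kN.
Governing: min(954.8, 1287.9, 637.1) = 637.1 kN → gross-section yield.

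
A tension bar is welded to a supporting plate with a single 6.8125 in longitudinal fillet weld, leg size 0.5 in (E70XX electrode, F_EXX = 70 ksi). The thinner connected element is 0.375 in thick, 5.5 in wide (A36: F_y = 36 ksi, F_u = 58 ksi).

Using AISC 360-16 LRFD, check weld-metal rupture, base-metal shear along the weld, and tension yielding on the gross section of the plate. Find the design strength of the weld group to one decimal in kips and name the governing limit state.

55.2 kips (base-metal shear governs)

Weld metal: throat = 0.707×0.5 = 0.3535 in, L = 6.8125 in. φR_n = 0.75 × 0.6 × 70 × 0.3535 × 6.8125 = 75.9 kips.
Base metal shear (0.375 in plate): yield φR_n = 1.0×0.6×36×0.375×6.8125 = 55.2 kips; rupture φR_n = 0.75×0.6×58×0.375×6.8125 = 66.7 kips; take 55.2 kips (yield).
Tension yield (gross): A_g = 5.5×0.375 = 2.0625 in². φR_n = 0.90 × 36 × 2.0625 = 66.8 kips.
Governing: min(75.9, 55.2, 66.8) = 55.2 kips → base-metal shear.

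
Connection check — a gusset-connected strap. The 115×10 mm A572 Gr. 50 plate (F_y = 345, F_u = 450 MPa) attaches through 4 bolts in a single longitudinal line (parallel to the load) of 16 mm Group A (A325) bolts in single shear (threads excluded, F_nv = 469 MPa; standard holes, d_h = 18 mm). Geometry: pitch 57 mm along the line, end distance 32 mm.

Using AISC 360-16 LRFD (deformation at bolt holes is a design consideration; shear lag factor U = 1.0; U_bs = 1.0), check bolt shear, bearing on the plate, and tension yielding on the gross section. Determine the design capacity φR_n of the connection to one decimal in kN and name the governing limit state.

282.9 kN (bolt shear governs)

Bolt shear: A_b = π(16)²/4 = 201.06 mm². φR_n = 0.75 × 469 × 201.06 × 4 × 1 = 282.9 kN.
Bearing (10 mm plate, F_u = 450 MPa): end bolts L_c = 32 − 18/2 = 23, R_n = min(1.2×23×10×450, 2.4×16×10×450) = 124.2 kN/bolt; interior L_c = 57 − 18 = 39, R_n = 172.8 kN/bolt. φR_n = 0.75 × (1×124.2 + 3×172.8) = 482.0 kN.
Tension yield (gross): A_g = 115×10 = 1150 mm². φR_n = 0.90 × 345 × 1150 = 357.1 kN.
Governing: min(282.9, 482.0, 357.1) = 282.9 kN → bolt shear.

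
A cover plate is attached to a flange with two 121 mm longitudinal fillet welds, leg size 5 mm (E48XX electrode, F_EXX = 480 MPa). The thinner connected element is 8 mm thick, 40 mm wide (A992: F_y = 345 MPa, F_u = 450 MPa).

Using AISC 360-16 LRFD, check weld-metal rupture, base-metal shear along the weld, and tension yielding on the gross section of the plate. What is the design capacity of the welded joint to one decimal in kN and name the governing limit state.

Weld metal: throat = 0.707×5 = 3.535 mm, L = 2×121 = 242 mm. φR_n = 0.75 × 0.6 × 480 × 3.535 × 242 = 184.8 kN.
Base metal shear (8 mm plate): yield φR_n = 1.0×0.6×345×8×242 = 400.8 kN; rupture φR_n = 0.75×0.6×450×8×242 = 392.0 kN; take 392.0 kN (rupture).
Tension yield (gross): A_g = 40×8 = 320 mm². φR_n = 0.90 × 345 × 320 = 99.4 kN.
Governing: min(184.8, 392.0, 99.4) = 99.4 kN → gross-section yield.

99.4 kN (gross-section yield governs)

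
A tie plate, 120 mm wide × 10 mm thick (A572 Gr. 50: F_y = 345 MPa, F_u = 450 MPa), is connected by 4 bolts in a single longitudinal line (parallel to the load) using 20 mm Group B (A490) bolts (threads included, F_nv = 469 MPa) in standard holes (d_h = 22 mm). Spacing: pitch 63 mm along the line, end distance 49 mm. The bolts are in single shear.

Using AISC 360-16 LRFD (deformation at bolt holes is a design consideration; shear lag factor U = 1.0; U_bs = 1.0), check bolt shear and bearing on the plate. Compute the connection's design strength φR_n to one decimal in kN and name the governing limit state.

Bolt shear: A_b = π(20)²/4 = 314.16 mm². φR_n = 0.75 × 469 × 314.16 × 4 × 1 = 442.0 kN.
Bearing (10 mm plate, F_u = 450 MPa): end bolts L_c = 49 − 22/2 = 38, R_n = min(1.2×38×10×450, 2.4×20×10×450) = 205.2 kN/bolt; interior L_c = 63 − 22 = 41, R_n = 216 kN/bolt. φR_n = 0.75 × (1×205.2 + 3×216) = 639.9 kN.
Governing: min(442.0, 639.9) = 442.0 kN → bolt shear.

442.0 kN (bolt shear governs)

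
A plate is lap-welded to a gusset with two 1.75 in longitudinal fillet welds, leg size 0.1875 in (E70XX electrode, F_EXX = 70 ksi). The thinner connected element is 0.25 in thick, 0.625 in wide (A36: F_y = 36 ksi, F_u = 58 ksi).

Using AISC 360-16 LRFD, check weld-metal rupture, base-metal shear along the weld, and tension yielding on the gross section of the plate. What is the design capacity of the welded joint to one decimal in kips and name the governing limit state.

Weld metal: throat = 0.707×0.1875 = 0.13256 in, L = 2×1.75 = 3.5 in. φR_n = 0.75 × 0.6 × 70 × 0.13256 × 3.5 = 14.6 kips.
Base metal shear (0.25 in plate): yield φR_n = 1.0×0.6×36×0.25×3.5 = 18.9 kips; rupture φR_n = 0.75×0.6×58×0.25×3.5 = 22.8 kips; take 18.9 kips (yield).
Tension yield (gross): A_g = 0.625×0.25 = 0.15625 in². φR_n = 0.90 × 36 × 0.15625 = 5.1 kips.
Governing: min(14.6, 18.9, 5.1) = 5.1 kips → gross-section yield.

5.1 kips (gross-section yield governs)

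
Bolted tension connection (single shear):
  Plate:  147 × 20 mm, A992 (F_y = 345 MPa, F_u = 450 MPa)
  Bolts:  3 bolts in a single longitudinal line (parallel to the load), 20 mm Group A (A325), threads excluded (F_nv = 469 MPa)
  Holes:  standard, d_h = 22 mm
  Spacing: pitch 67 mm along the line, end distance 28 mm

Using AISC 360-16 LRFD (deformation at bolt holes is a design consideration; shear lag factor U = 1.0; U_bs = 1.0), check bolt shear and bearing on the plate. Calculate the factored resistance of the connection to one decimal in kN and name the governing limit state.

Bolt shear: A_b = π(20)²/4 = 314.16 mm². φR_n = 0.75 × 469 × 314.16 × 3 × 1 = 331.5 kN.
Bearing (20 mm plate, F_u = 450 MPa): end bolts L_c = 28 − 22/2 = 17, R_n = min(1.2×17×20×450, 2.4×20×20×450) = 183.6 kN/bolt; interior L_c = 67 − 22 = 45, R_n = 432 kN/bolt. φR_n = 0.75 × (1×183.6 + 2×432) = 785.7 kN.
Governing: min(331.5, 785.7) = 331.5 kN → bolt shear.

331.5 kN (bolt shear governs)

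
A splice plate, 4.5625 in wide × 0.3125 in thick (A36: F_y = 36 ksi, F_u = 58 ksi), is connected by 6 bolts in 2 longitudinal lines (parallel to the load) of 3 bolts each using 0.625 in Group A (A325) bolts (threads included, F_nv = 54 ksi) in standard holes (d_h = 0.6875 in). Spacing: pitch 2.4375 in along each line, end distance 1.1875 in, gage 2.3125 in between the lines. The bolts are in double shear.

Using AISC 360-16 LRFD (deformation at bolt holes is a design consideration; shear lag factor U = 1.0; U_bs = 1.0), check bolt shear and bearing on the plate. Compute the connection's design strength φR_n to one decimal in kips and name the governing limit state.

Bolt shear: A_b = π(0.625)²/4 = 0.3068 in². φR_n = 0.75 × 54 × 0.3068 × 6 × 2 = 149.1 kips.
Bearing (0.3125 in plate, F_u = 58 ksi): end bolts L_c = 1.1875 − 0.6875/2 = 0.84375, R_n = min(1.2×0.84375×0.3125×58, 2.4×0.625×0.3125×58) = 18.352 kips/bolt; interior L_c = 2.4375 − 0.6875 = 1.75, R_n = 27.188 kips/bolt. φR_n = 0.75 × (2×18.352 + 4×27.188) = 109.1 kips.
Governing: min(149.1, 109.1) = 109.1 kips → bearing.

109.1 kips (bearing governs)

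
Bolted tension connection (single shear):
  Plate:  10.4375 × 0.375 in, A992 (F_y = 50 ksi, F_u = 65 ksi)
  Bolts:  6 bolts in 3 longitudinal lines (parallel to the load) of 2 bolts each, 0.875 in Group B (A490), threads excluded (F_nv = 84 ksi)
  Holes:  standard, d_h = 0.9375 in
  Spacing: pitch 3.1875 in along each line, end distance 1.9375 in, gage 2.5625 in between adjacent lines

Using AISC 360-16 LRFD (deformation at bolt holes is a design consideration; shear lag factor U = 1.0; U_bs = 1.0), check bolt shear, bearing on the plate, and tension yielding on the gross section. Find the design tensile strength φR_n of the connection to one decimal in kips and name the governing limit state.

Bolt shear: A_b = π(0.875)²/4 = 0.60132 in². φR_n = 0.75 × 84 × 0.60132 × 6 × 1 = 227.3 kips.
Bearing (0.375 in plate, F_u = 65 ksi): end bolts L_c = 1.9375 − 0.9375/2 = 1.46875, R_n = min(1.2×1.46875×0.375×65, 2.4×0.875×0.375×65) = 42.961 kips/bolt; interior L_c = 3.1875 − 0.9375 = 2.25, R_n = 51.188 kips/bolt. φR_n = 0.75 × (3×42.961 + 3×51.188) = 211.8 kips.
Tension yield (gross): A_g = 10.4375×0.375 = 3.9141 in². φR_n = 0.90 × 50 × 3.9141 = 176.1 kips.
Governing: min(227.3, 211.8, 176.1) = 176.1 kips → gross-section yield.

176.1 kips (gross-section yield governs)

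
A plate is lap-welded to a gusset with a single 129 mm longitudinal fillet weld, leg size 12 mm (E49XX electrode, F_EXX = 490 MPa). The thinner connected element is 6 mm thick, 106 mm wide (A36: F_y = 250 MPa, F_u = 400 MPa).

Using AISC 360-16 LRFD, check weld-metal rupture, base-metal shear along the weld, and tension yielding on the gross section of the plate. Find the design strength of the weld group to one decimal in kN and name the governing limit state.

Weld metal: throat = 0.707×12 = 8.484 mm, L = 129 mm. φR_n = 0.75 × 0.6 × 490 × 8.484 × 129 = 241.3 kN.
Base metal shear (6 mm plate): yield φR_n = 1.0×0.6×250×6×129 = 116.1 kN; rupture φR_n = 0.75×0.6×400×6×129 = 139.3 kN; take 116.1 kN (yield).
Tension yield (gross): A_g = 106×6 = 636 mm². φR_n = 0.90 × 250 × 636 = 143.1 kN.
Governing: min(241.3, 116.1, 143.1) = 116.1 kN → base-metal shear.

116.1 kN (base-metal shear governs)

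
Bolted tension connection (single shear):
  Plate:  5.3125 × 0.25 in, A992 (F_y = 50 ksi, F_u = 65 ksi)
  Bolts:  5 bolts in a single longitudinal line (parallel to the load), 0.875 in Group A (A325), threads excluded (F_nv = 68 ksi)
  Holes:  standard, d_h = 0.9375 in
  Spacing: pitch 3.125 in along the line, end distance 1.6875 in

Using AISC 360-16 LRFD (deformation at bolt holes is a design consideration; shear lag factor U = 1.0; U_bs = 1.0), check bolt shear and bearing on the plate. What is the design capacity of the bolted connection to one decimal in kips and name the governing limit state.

120.2 kips (bearing governs)

Bolt shear: A_b = π(0.875)²/4 = 0.60132 in². φR_n = 0.75 × 68 × 0.60132 × 5 × 1 = 153.3 kips.
Bearing (0.25 in plate, F_u = 65 ksi): end bolts L_c = 1.6875 − 0.9375/2 = 1.21875, R_n = min(1.2×1.21875×0.25×65, 2.4×0.875×0.25×65) = 23.766 kips/bolt; interior L_c = 3.125 − 0.9375 = 2.1875, R_n = 34.125 kips/bolt. φR_n = 0.75 × (1×23.766 + 4×34.125) = 120.2 kips.
Governing: min(153.3, 120.2) = 120.2 kips → bearing.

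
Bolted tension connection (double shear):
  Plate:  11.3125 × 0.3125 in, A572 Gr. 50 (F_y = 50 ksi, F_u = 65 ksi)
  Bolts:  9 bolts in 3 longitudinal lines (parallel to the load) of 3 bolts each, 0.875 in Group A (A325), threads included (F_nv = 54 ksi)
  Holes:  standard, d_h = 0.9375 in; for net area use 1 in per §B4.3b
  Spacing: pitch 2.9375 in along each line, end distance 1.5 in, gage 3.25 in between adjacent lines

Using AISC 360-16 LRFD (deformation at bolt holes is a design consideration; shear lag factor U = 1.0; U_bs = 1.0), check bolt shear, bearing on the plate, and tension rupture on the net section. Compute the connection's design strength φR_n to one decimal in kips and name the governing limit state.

126.6 kips (net-section rupture governs)

Bolt shear: A_b = π(0.875)²/4 = 0.60132 in². φR_n = 0.75 × 54 × 0.60132 × 9 × 2 = 438.4 kips.
Bearing (0.3125 in plate, F_u = 65 ksi): end bolts L_c = 1.5 − 0.9375/2 = 1.03125, R_n = min(1.2×1.03125×0.3125×65, 2.4×0.875×0.3125×65) = 25.137 kips/bolt; interior L_c = 2.9375 − 0.9375 = 2, R_n = 42.656 kips/bolt. φR_n = 0.75 × (3×25.137 + 6×42.656) = 248.5 kips.
Tension rupture (net): A_n = (11.3125 − 3×1)×0.3125 = 2.5977 in² (U = 1.0, A_e = A_n). φR_n = 0.75 × 65 × 2.5977 = 126.6 kips.
Governing: min(438.4, 248.5, 126.6) = 126.6 kips → net-section rupture.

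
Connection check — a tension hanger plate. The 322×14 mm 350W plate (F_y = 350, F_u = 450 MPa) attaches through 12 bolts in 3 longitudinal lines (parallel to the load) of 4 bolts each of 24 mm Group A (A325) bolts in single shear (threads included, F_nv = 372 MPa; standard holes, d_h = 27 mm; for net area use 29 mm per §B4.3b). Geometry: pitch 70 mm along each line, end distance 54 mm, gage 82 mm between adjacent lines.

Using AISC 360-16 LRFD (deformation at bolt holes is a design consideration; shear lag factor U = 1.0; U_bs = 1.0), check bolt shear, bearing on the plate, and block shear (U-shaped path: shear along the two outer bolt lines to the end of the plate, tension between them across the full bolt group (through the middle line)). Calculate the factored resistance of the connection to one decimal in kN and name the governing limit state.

1422.2 kN (block shear governs)

Bolt shear: A_b = π(24)²/4 = 452.39 mm². φR_n = 0.75 × 372 × 452.39 × 12 × 1 = 1514.6 kN.
Bearing (14 mm plate, F_u = 450 MPa): end bolts L_c = 54 − 27/2 = 40.5, R_n = min(1.2×40.5×14×450, 2.4×24×14×450) = 306.18 kN/bolt; interior L_c = 70 − 27 = 43, R_n = 325.08 kN/bolt. φR_n = 0.75 × (3×306.18 + 9×325.08) = 2883.2 kN.
Block shear: shear path 2×[54+3×70] = 2×264 mm, A_gv = 7392, A_nv = 2×(264 − 3.5×29)×14 = 4550 mm²; tension across gage: (164 − 2×29)×14 = 1484 mm². R_n = min(0.6×450×4550, 0.6×350×7392) + 1.0×450×1484 = min(1228.5, 1552.3) + 667.8 = 1896.3 kN. φR_n = 0.75 × 1896.3 = 1422.2 kN.
Governing: min(1514.6, 2883.2, 1422.2) = 1422.2 kN → block shear.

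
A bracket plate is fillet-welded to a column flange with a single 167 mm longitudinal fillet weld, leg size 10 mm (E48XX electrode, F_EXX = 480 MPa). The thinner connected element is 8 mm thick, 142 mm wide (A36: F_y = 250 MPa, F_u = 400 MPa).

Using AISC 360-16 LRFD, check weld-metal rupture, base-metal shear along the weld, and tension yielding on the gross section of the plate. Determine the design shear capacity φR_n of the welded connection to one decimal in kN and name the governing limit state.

200.4 kN (base-metal shear governs)

Weld metal: throat = 0.707×10 = 7.07 mm, L = 167 mm. φR_n = 0.75 × 0.6 × 480 × 7.07 × 167 = 255.0 kN.
Base metal shear (8 mm plate): yield φR_n = 1.0×0.6×250×8×167 = 200.4 kN; rupture φR_n = 0.75×0.6×400×8×167 = 240.5 kN; take 200.4 kN (yield).
Tension yield (gross): A_g = 142×8 = 1136 mm². φR_n = 0.90 × 250 × 1136 = 255.6 kN.
Governing: min(255.0, 200.4, 255.6) = 200.4 kN → base-metal shear.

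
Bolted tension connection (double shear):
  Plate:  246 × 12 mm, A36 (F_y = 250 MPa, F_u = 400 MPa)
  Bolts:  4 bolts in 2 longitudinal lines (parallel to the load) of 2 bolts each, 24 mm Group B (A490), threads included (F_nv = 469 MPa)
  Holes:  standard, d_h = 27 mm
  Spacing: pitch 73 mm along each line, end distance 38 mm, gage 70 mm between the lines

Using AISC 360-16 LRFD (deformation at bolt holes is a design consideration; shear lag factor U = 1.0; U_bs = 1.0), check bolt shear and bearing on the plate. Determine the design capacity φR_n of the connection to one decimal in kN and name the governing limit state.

609.1 kN (bearing governs)

Bolt shear: A_b = π(24)²/4 = 452.39 mm². φR_n = 0.75 × 469 × 452.39 × 4 × 2 = 1273.0 kN.
Bearing (12 mm plate, F_u = 400 MPa): end bolts L_c = 38 − 27/2 = 24.5, R_n = min(1.2×24.5×12×400, 2.4×24×12×400) = 141.12 kN/bolt; interior L_c = 73 − 27 = 46, R_n = 264.96 kN/bolt. φR_n = 0.75 × (2×141.12 + 2×264.96) = 609.1 kN.
Governing: min(1273.0, 609.1) = 609.1 kN → bearing.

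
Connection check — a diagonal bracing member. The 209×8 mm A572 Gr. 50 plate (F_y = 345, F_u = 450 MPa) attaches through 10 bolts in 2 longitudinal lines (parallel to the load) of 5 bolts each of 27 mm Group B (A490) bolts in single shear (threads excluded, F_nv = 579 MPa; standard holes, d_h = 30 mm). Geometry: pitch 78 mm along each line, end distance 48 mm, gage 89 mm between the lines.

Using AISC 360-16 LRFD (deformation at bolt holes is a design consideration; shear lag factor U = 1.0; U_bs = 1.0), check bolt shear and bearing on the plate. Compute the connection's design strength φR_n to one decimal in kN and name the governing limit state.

1458.0 kN (bearing governs)

Bolt shear: A_b = π(27)²/4 = 572.56 mm². φR_n = 0.75 × 579 × 572.56 × 10 × 1 = 2486.3 kN.
Bearing (8 mm plate, F_u = 450 MPa): end bolts L_c = 48 − 30/2 = 33, R_n = min(1.2×33×8×450, 2.4×27×8×450) = 142.56 kN/bolt; interior L_c = 78 − 30 = 48, R_n = 207.36 kN/bolt. φR_n = 0.75 × (2×142.56 + 8×207.36) = 1458.0 kN.
Governing: min(2486.3, 1458.0) = 1458.0 kN → bearing.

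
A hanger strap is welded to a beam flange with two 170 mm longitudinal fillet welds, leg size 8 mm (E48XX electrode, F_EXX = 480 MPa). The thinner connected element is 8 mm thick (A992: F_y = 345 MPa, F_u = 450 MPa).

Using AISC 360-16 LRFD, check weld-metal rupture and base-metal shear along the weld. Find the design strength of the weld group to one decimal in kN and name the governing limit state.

415.4 kN (weld metal governs)

Weld metal: throat = 0.707×8 = 5.656 mm, L = 2×170 = 340 mm. φR_n = 0.75 × 0.6 × 480 × 5.656 × 340 = 415.4 kN.
Base metal shear (8 mm plate): yield φR_n = 1.0×0.6×345×8×340 = 563.0 kN; rupture φR_n = 0.75×0.6×450×8×340 = 550.8 kN; take 550.8 kN (rupture).
Governing: min(415.4, 550.8) = 415.4 kN → weld metal.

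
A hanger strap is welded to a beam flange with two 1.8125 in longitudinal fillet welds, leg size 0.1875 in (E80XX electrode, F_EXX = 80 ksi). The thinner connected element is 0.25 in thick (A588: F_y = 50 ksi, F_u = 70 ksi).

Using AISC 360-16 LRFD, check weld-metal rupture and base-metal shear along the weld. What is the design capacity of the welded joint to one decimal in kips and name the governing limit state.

Weld metal: throat = 0.707×0.1875 = 0.13256 in, L = 2×1.8125 = 3.625 in. φR_n = 0.75 × 0.6 × 80 × 0.13256 × 3.625 = 17.3 kips.
Base metal shear (0.25 in plate): yield φR_n = 1.0×0.6×50×0.25×3.625 = 27.2 kips; rupture φR_n = 0.75×0.6×70×0.25×3.625 = 28.5 kips; take 27.2 kips (yield).
Governing: min(17.3, 27.2) = 17.3 kips → weld metal.

17.3 kips (weld metal governs)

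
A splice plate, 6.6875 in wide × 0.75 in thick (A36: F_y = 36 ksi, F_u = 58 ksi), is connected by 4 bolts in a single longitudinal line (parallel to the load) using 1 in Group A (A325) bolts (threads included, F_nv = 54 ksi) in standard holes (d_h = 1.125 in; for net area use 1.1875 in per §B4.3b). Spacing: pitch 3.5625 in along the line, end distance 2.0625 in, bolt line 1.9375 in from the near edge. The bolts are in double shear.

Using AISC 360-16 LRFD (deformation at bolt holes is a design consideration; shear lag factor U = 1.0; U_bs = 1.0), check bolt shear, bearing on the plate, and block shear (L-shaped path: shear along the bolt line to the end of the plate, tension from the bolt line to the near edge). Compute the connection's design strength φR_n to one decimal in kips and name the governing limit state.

198.8 kips (block shear governs)

Bolt shear: A_b = π(1)²/4 = 0.7854 in². φR_n = 0.75 × 54 × 0.7854 × 4 × 2 = 254.5 kips.
Bearing (0.75 in plate, F_u = 58 ksi): end bolts L_c = 2.0625 − 1.125/2 = 1.5, R_n = min(1.2×1.5×0.75×58, 2.4×1×0.75×58) = 78.3 kips/bolt; interior L_c = 3.5625 − 1.125 = 2.4375, R_n = 104.4 kips/bolt. φR_n = 0.75 × (1×78.3 + 3×104.4) = 293.6 kips.
Block shear: shear path 1×[2.0625+3×3.5625] = 1×12.75 in, A_gv = 9.5625, A_nv = 1×(12.75 − 3.5×1.1875)×0.75 = 6.4453 in²; tension to near edge: (1.9375 − 0.5×1.1875)×0.75 = 1.0078 in². R_n = min(0.6×58×6.4453, 0.6×36×9.5625) + 1.0×58×1.0078 = min(224.3, 206.55) + 58.452 = 265 kips. φR_n = 0.75 × 265 = 198.8 kips.
Governing: min(254.5, 293.6, 198.8) = 198.8 kips → block shear.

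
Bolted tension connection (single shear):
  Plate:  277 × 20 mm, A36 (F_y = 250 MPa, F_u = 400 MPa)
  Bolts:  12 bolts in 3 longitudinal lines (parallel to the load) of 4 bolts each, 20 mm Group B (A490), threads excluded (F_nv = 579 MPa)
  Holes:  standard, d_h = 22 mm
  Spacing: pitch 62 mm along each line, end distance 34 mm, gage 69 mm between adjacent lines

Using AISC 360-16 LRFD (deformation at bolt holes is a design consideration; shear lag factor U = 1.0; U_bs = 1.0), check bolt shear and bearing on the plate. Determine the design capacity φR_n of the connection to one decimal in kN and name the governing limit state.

1637.1 kN (bolt shear governs)

Bolt shear: A_b = π(20)²/4 = 314.16 mm². φR_n = 0.75 × 579 × 314.16 × 12 × 1 = 1637.1 kN.
Bearing (20 mm plate, F_u = 400 MPa): end bolts L_c = 34 − 22/2 = 23, R_n = min(1.2×23×20×400, 2.4×20×20×400) = 220.8 kN/bolt; interior L_c = 62 − 22 = 40, R_n = 384 kN/bolt. φR_n = 0.75 × (3×220.8 + 9×384) = 3088.8 kN.
Governing: min(1637.1, 3088.8) = 1637.1 kN → bolt shear.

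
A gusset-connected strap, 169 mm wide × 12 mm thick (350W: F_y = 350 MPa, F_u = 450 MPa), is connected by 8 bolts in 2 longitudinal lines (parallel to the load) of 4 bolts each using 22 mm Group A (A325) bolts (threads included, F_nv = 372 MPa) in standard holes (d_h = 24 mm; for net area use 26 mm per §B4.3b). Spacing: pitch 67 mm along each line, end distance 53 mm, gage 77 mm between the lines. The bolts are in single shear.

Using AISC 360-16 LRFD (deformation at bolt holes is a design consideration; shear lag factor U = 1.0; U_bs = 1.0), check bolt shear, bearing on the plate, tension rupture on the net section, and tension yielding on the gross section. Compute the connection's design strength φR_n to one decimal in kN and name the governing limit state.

473.9 kN (net-section rupture governs)

Bolt shear: A_b = π(22)²/4 = 380.13 mm². φR_n = 0.75 × 372 × 380.13 × 8 × 1 = 848.5 kN.
Bearing (12 mm plate, F_u = 450 MPa): end bolts L_c = 53 − 24/2 = 41, R_n = min(1.2×41×12×450, 2.4×22×12×450) = 265.68 kN/bolt; interior L_c = 67 − 24 = 43, R_n = 278.64 kN/bolt. φR_n = 0.75 × (2×265.68 + 6×278.64) = 1652.4 kN.
Tension rupture (net): A_n = (169 − 2×26)×12 = 1404 mm² (U = 1.0, A_e = A_n). φR_n = 0.75 × 450 × 1404 = 473.9 kN.
Tension yield (gross): A_g = 169×12 = 2028 mm². φR_n = 0.90 × 350 × 2028 = 638.8 kN.
Governing: min(848.5, 1652.4, 473.9, 638.8) = 473.9 kN → net-section rupture.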